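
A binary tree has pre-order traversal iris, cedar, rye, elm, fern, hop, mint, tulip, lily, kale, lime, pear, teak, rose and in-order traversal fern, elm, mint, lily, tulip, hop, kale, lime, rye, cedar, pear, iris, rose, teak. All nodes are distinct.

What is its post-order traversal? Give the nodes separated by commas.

fern, lily, tulip, mint, lime, kale, hop, elm, rye, pear, cedar, rose, teak, iris

The first element of pre-order is the root; it splits in-order into left and right subtrees.
Root iris: left subtree has 11 nodes {fern, elm, mint, lily, tulip, hop, kale, lime, rye, cedar, pear}, right has 2 {rose, teak}.
  Root cedar: left subtree has 9 nodes {fern, elm, mint, lily, tulip, hop, kale, lime, rye}, right has 1 {pear}.
    Root rye: left subtree has 8 nodes {fern, elm, mint, lily, tulip, hop, kale, lime}, right has 0 { }.
      Root elm: left subtree has 1 node {fern}, right has 6 {mint, lily, tulip, hop, kale, lime}.
        Root hop: left subtree has 3 nodes {mint, lily, tulip}, right has 2 {kale, lime}.
          Root mint: left subtree has 0 nodes { }, right has 2 {lily, tulip}.
            Root tulip: left subtree has 1 node {lily}, right has 0 { }.
          Root kale: left subtree has 0 nodes { }, right has 1 {lime}.
  Root teak: left subtree has 1 node {rose}, right has 0 { }.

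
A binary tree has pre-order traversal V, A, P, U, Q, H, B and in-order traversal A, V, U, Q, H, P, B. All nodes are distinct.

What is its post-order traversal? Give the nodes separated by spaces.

A H Q U B P V

The first element of pre-order is the root; it splits in-order into left and right subtrees.
Root V: left subtree has 1 node {A}, right has 5 {U, Q, H, P, B}.
  Root P: left subtree has 3 nodes {U, Q, H}, right has 1 {B}.
    Root U: left subtree has 0 nodes { }, right has 2 {Q, H}.
      Root Q: left subtree has 0 nodes { }, right has 1 {H}.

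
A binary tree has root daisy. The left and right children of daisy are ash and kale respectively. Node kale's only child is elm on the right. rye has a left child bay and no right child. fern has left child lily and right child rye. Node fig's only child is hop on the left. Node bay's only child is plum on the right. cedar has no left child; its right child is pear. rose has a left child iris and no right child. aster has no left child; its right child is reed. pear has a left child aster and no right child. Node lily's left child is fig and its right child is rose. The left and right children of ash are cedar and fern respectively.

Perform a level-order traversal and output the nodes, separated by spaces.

Level-order visits nodes level by level from the root, left to right within each level.
Level 0: daisy
Level 1: ash, kale
Level 2: cedar, fern, elm
Level 3: pear, lily, rye
Level 4: aster, fig, rose, bay
Level 5: reed, hop, iris, plum

daisy ash kale cedar fern elm pear lily rye aster fig rose bay reed hop iris plum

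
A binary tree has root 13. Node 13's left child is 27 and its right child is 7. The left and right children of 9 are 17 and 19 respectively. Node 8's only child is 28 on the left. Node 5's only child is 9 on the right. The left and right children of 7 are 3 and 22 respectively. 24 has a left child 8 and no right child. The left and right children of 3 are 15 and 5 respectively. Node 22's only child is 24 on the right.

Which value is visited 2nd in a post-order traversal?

15

Post-order visits the left subtree, then the right subtree, then the node.
At 13: go left to 27.
  27 is a leaf — visit 27.
At 13: go right to 7.
  At 7: go left to 3.
    At 3: go left to 15.
      15 is a leaf — visit 15.
    At 3: go right to 5.
      At 5: no left child.
      At 5: go right to 9.
        At 9: go left to 17.
          17 is a leaf — visit 17.
        At 9: go right to 19.
          19 is a leaf — visit 19.
        Visit 9.
      Visit 5.
    Visit 3.
  At 7: go right to 22.
    At 22: no left child.
    At 22: go right to 24.
      At 24: go left to 8.
        At 8: go left to 28.
          28 is a leaf — visit 28.
        At 8: no right child.
        Visit 8.
      At 24: no right child.
      Visit 24.
    Visit 22.
  Visit 7.
Visit 13.
Full post-order sequence: 27, 15, 17, 19, 9, 5, 3, 28, 8, 24, 22, 7, 13.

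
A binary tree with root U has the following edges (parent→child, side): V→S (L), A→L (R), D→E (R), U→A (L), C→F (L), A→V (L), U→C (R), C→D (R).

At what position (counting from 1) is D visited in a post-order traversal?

7

Post-order visits the left subtree, then the right subtree, then the node.
At U: go left to A.
  At A: go left to V.
    At V: go left to S.
      S is a leaf — visit S.
    At V: no right child.
    Visit V.
  At A: go right to L.
    L is a leaf — visit L.
  Visit A.
At U: go right to C.
  At C: go left to F.
    F is a leaf — visit F.
  At C: go right to D.
    At D: no left child.
    At D: go right to E.
      E is a leaf — visit E.
    Visit D.
  Visit C.
Visit U.
Full post-order sequence: S, V, L, A, F, E, D, C, U.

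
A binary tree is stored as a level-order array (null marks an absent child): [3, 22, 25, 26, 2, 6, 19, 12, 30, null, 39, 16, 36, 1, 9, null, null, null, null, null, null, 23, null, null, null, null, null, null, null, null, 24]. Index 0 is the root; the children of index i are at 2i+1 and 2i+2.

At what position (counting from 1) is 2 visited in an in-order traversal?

5

In-order visits the left subtree, then the node, then the right subtree.
At 3: go left to 22.
  At 22: go left to 26.
    At 26: go left to 12.
      12 is a leaf — visit 12.
    Visit 26.
    At 26: go right to 30.
      30 is a leaf — visit 30.
  Visit 22.
  At 22: go right to 2.
    At 2: no left child.
    Visit 2.
    At 2: go right to 39.
      At 39: go left to 23.
        23 is a leaf — visit 23.
      Visit 39.
      At 39: no right child.
Visit 3.
At 3: go right to 25.
  At 25: go left to 6.
    At 6: go left to 16.
      16 is a leaf — visit 16.
    Visit 6.
    At 6: go right to 36.
      36 is a leaf — visit 36.
  Visit 25.
  At 25: go right to 19.
    At 19: go left to 1.
      1 is a leaf — visit 1.
    Visit 19.
    At 19: go right to 9.
      At 9: no left child.
      Visit 9.
      At 9: go right to 24.
        24 is a leaf — visit 24.
Full in-order sequence: 12, 26, 30, 22, 2, 23, 39, 3, 16, 6, 36, 25, 1, 19, 9, 24.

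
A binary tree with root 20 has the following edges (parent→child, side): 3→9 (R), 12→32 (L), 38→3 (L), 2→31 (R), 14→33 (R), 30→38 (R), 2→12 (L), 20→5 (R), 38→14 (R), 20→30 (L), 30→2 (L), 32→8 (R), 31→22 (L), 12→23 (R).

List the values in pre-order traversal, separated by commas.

Pre-order visits the node, then its left subtree, then its right subtree.
Visit 20.
At 20: go left to 30.
  Visit 30.
  At 30: go left to 2.
    Visit 2.
    At 2: go left to 12.
      Visit 12.
      At 12: go left to 32.
        Visit 32.
        At 32: no left child.
        At 32: go right to 8.
          8 is a leaf — visit 8.
      At 12: go right to 23.
        23 is a leaf — visit 23.
    At 2: go right to 31.
      Visit 31.
      At 31: go left to 22.
        22 is a leaf — visit 22.
      At 31: no right child.
  At 30: go right to 38.
    Visit 38.
    At 38: go left to 3.
      Visit 3.
      At 3: no left child.
      At 3: go right to 9.
        9 is a leaf — visit 9.
    At 38: go right to 14.
      Visit 14.
      At 14: no left child.
      At 14: go right to 33.
        33 is a leaf — visit 33.
At 20: go right to 5.
  5 is a leaf — visit 5.

20, 30, 2, 12, 32, 8, 23, 31, 22, 38, 3, 9, 14, 33, 5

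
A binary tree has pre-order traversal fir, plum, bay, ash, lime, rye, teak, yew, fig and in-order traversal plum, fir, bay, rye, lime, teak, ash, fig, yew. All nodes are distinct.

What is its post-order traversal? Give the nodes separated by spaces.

plum rye teak lime fig yew ash bay fir

The first element of pre-order is the root; it splits in-order into left and right subtrees.
Root fir: left subtree has 1 node {plum}, right has 7 {bay, rye, lime, teak, ash, fig, yew}.
  Root bay: left subtree has 0 nodes { }, right has 6 {rye, lime, teak, ash, fig, yew}.
    Root ash: left subtree has 3 nodes {rye, lime, teak}, right has 2 {fig, yew}.
      Root lime: left subtree has 1 node {rye}, right has 1 {teak}.
      Root yew: left subtree has 1 node {fig}, right has 0 { }.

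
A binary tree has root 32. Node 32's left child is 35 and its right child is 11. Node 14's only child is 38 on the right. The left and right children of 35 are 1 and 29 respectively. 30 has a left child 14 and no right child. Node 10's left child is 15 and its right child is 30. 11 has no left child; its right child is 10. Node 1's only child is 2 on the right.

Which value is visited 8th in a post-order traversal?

30

Post-order visits the left subtree, then the right subtree, then the node.
At 32: go left to 35.
  At 35: go left to 1.
    At 1: no left child.
    At 1: go right to 2.
      2 is a leaf — visit 2.
    Visit 1.
  At 35: go right to 29.
    29 is a leaf — visit 29.
  Visit 35.
At 32: go right to 11.
  At 11: no left child.
  At 11: go right to 10.
    At 10: go left to 15.
      15 is a leaf — visit 15.
    At 10: go right to 30.
      At 30: go left to 14.
        At 14: no left child.
        At 14: go right to 38.
          38 is a leaf — visit 38.
        Visit 14.
      At 30: no right child.
      Visit 30.
    Visit 10.
  Visit 11.
Visit 32.
Full post-order sequence: 2, 1, 29, 35, 15, 38, 14, 30, 10, 11, 32.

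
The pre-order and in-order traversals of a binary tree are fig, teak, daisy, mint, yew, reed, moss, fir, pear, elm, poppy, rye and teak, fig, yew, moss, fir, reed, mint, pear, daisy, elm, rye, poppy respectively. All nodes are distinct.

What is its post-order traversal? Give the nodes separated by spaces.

teak fir moss reed yew pear mint rye poppy elm daisy fig

The first element of pre-order is the root; it splits in-order into left and right subtrees.
Root fig: left subtree has 1 node {teak}, right has 10 {yew, moss, fir, reed, mint, pear, daisy, elm, rye, poppy}.
  Root daisy: left subtree has 6 nodes {yew, moss, fir, reed, mint, pear}, right has 3 {elm, rye, poppy}.
    Root mint: left subtree has 4 nodes {yew, moss, fir, reed}, right has 1 {pear}.
      Root yew: left subtree has 0 nodes { }, right has 3 {moss, fir, reed}.
        Root reed: left subtree has 2 nodes {moss, fir}, right has 0 { }.
          Root moss: left subtree has 0 nodes { }, right has 1 {fir}.
    Root elm: left subtree has 0 nodes { }, right has 2 {rye, poppy}.
      Root poppy: left subtree has 1 node {rye}, right has 0 { }.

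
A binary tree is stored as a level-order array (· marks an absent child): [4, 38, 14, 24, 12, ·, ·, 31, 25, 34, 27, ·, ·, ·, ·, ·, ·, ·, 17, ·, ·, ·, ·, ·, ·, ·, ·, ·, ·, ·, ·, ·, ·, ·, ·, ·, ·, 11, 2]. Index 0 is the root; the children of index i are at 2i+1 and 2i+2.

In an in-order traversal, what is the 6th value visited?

2

In-order visits the left subtree, then the node, then the right subtree.
At 4: go left to 38.
  At 38: go left to 24.
    At 24: go left to 31.
      31 is a leaf — visit 31.
    Visit 24.
    At 24: go right to 25.
      At 25: no left child.
      Visit 25.
      At 25: go right to 17.
        At 17: go left to 11.
          11 is a leaf — visit 11.
        Visit 17.
        At 17: go right to 2.
          2 is a leaf — visit 2.
  Visit 38.
  At 38: go right to 12.
    At 12: go left to 34.
      34 is a leaf — visit 34.
    Visit 12.
    At 12: go right to 27.
      27 is a leaf — visit 27.
Visit 4.
At 4: go right to 14.
  14 is a leaf — visit 14.
Full in-order sequence: 31, 24, 25, 11, 17, 2, 38, 34, 12, 27, 4, 14.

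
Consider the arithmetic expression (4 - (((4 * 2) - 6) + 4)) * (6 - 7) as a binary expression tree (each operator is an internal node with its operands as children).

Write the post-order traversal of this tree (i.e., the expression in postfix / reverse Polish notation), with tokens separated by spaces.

4 4 2 * 6 - 4 + - 6 7 - *

Post-order on an expression tree gives postfix notation: for each operator, emit left operand, right operand, then the operator.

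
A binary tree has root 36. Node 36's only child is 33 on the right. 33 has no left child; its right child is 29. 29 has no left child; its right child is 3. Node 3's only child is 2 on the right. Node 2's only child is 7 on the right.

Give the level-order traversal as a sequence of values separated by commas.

36, 33, 29, 3, 2, 7

Level-order visits nodes level by level from the root, left to right within each level.
Level 0: 36
Level 1: 33
Level 2: 29
Level 3: 3
Level 4: 2
Level 5: 7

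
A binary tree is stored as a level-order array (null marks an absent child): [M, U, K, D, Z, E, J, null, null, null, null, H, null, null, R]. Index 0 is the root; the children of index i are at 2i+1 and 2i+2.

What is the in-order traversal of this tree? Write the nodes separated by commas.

D, U, Z, M, H, E, K, J, R

In-order visits the left subtree, then the node, then the right subtree.
At M: go left to U.
  At U: go left to D.
    D is a leaf — visit D.
  Visit U.
  At U: go right to Z.
    Z is a leaf — visit Z.
Visit M.
At M: go right to K.
  At K: go left to E.
    At E: go left to H.
      H is a leaf — visit H.
    Visit E.
    At E: no right child.
  Visit K.
  At K: go right to J.
    At J: no left child.
    Visit J.
    At J: go right to R.
      R is a leaf — visit R.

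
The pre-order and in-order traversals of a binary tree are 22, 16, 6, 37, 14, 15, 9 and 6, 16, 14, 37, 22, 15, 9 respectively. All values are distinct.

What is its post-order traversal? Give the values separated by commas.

6, 14, 37, 16, 9, 15, 22

The first element of pre-order is the root; it splits in-order into left and right subtrees.
Root 22: left subtree has 4 nodes {6, 16, 14, 37}, right has 2 {15, 9}.
  Root 16: left subtree has 1 node {6}, right has 2 {14, 37}.
    Root 37: left subtree has 1 node {14}, right has 0 { }.
  Root 15: left subtree has 0 nodes { }, right has 1 {9}.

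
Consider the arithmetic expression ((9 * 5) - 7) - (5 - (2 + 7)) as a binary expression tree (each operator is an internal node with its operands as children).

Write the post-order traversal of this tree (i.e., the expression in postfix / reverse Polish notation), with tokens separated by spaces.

Post-order on an expression tree gives postfix notation: for each operator, emit left operand, right operand, then the operator.

9 5 * 7 - 5 2 7 + - -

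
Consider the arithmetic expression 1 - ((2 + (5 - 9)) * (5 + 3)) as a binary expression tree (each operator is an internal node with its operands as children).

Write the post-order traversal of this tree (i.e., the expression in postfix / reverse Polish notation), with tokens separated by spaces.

Post-order on an expression tree gives postfix notation: for each operator, emit left operand, right operand, then the operator.

1 2 5 9 - + 5 3 + * -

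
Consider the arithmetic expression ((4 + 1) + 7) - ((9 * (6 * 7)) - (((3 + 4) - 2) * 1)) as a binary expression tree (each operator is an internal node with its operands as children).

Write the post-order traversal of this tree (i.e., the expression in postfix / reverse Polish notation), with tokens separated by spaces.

4 1 + 7 + 9 6 7 * * 3 4 + 2 - 1 * - -

Post-order on an expression tree gives postfix notation: for each operator, emit left operand, right operand, then the operator.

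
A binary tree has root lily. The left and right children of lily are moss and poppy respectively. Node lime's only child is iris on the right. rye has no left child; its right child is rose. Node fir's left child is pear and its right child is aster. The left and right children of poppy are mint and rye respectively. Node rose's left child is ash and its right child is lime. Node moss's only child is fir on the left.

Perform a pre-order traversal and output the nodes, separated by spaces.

Pre-order visits the node, then its left subtree, then its right subtree.
Visit lily.
At lily: go left to moss.
  Visit moss.
  At moss: go left to fir.
    Visit fir.
    At fir: go left to pear.
      pear is a leaf — visit pear.
    At fir: go right to aster.
      aster is a leaf — visit aster.
  At moss: no right child.
At lily: go right to poppy.
  Visit poppy.
  At poppy: go left to mint.
    mint is a leaf — visit mint.
  At poppy: go right to rye.
    Visit rye.
    At rye: no left child.
    At rye: go right to rose.
      Visit rose.
      At rose: go left to ash.
        ash is a leaf — visit ash.
      At rose: go right to lime.
        Visit lime.
        At lime: no left child.
        At lime: go right to iris.
          iris is a leaf — visit iris.

lily moss fir pear aster poppy mint rye rose ash lime iris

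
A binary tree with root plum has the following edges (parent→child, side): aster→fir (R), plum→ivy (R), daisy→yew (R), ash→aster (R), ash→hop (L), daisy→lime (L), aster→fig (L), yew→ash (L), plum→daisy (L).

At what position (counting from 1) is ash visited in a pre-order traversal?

5

Pre-order visits the node, then its left subtree, then its right subtree.
Visit plum.
At plum: go left to daisy.
  Visit daisy.
  At daisy: go left to lime.
    lime is a leaf — visit lime.
  At daisy: go right to yew.
    Visit yew.
    At yew: go left to ash.
      Visit ash.
      At ash: go left to hop.
        hop is a leaf — visit hop.
      At ash: go right to aster.
        Visit aster.
        At aster: go left to fig.
          fig is a leaf — visit fig.
        At aster: go right to fir.
          fir is a leaf — visit fir.
    At yew: no right child.
At plum: go right to ivy.
  ivy is a leaf — visit ivy.
Full pre-order sequence: plum, daisy, lime, yew, ash, hop, aster, fig, fir, ivy.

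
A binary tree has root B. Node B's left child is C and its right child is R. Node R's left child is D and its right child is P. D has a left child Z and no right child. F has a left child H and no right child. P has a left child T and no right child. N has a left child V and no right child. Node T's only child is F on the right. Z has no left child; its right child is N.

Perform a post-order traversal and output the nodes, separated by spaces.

C V N Z D H F T P R B

Post-order visits the left subtree, then the right subtree, then the node.
At B: go left to C.
  C is a leaf — visit C.
At B: go right to R.
  At R: go left to D.
    At D: go left to Z.
      At Z: no left child.
      At Z: go right to N.
        At N: go left to V.
          V is a leaf — visit V.
        At N: no right child.
        Visit N.
      Visit Z.
    At D: no right child.
    Visit D.
  At R: go right to P.
    At P: go left to T.
      At T: no left child.
      At T: go right to F.
        At F: go left to H.
          H is a leaf — visit H.
        At F: no right child.
        Visit F.
      Visit T.
    At P: no right child.
    Visit P.
  Visit R.
Visit B.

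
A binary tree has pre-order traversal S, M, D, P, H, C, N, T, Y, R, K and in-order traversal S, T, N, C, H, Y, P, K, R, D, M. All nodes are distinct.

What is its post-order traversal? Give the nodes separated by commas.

T, N, C, Y, H, K, R, P, D, M, S

The first element of pre-order is the root; it splits in-order into left and right subtrees.
Root S: left subtree has 0 nodes { }, right has 10 {T, N, C, H, Y, P, K, R, D, M}.
  Root M: left subtree has 9 nodes {T, N, C, H, Y, P, K, R, D}, right has 0 { }.
    Root D: left subtree has 8 nodes {T, N, C, H, Y, P, K, R}, right has 0 { }.
      Root P: left subtree has 5 nodes {T, N, C, H, Y}, right has 2 {K, R}.
        Root H: left subtree has 3 nodes {T, N, C}, right has 1 {Y}.
          Root C: left subtree has 2 nodes {T, N}, right has 0 { }.
            Root N: left subtree has 1 node {T}, right has 0 { }.
        Root R: left subtree has 1 node {K}, right has 0 { }.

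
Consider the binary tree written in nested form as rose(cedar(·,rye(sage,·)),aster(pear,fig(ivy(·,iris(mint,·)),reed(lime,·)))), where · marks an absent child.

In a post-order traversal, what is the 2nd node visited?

rye

Post-order visits the left subtree, then the right subtree, then the node.
At rose: go left to cedar.
  At cedar: no left child.
  At cedar: go right to rye.
    At rye: go left to sage.
      sage is a leaf — visit sage.
    At rye: no right child.
    Visit rye.
  Visit cedar.
At rose: go right to aster.
  At aster: go left to pear.
    pear is a leaf — visit pear.
  At aster: go right to fig.
    At fig: go left to ivy.
      At ivy: no left child.
      At ivy: go right to iris.
        At iris: go left to mint.
          mint is a leaf — visit mint.
        At iris: no right child.
        Visit iris.
      Visit ivy.
    At fig: go right to reed.
      At reed: go left to lime.
        lime is a leaf — visit lime.
      At reed: no right child.
      Visit reed.
    Visit fig.
  Visit aster.
Visit rose.
Full post-order sequence: sage, rye, cedar, pear, mint, iris, ivy, lime, reed, fig, aster, rose.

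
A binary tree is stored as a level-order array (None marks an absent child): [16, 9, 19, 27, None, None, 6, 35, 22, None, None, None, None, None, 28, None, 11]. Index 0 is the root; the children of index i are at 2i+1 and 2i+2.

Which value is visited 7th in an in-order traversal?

In-order visits the left subtree, then the node, then the right subtree.
At 16: go left to 9.
  At 9: go left to 27.
    At 27: go left to 35.
      At 35: no left child.
      Visit 35.
      At 35: go right to 11.
        11 is a leaf — visit 11.
    Visit 27.
    At 27: go right to 22.
      22 is a leaf — visit 22.
  Visit 9.
  At 9: no right child.
Visit 16.
At 16: go right to 19.
  At 19: no left child.
  Visit 19.
  At 19: go right to 6.
    At 6: no left child.
    Visit 6.
    At 6: go right to 28.
      28 is a leaf — visit 28.
Full in-order sequence: 35, 11, 27, 22, 9, 16, 19, 6, 28.

19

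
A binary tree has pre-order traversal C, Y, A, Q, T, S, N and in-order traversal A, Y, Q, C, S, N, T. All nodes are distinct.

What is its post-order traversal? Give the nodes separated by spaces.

A Q Y N S T C

The first element of pre-order is the root; it splits in-order into left and right subtrees.
Root C: left subtree has 3 nodes {A, Y, Q}, right has 3 {S, N, T}.
  Root Y: left subtree has 1 node {A}, right has 1 {Q}.
  Root T: left subtree has 2 nodes {S, N}, right has 0 { }.
    Root S: left subtree has 0 nodes { }, right has 1 {N}.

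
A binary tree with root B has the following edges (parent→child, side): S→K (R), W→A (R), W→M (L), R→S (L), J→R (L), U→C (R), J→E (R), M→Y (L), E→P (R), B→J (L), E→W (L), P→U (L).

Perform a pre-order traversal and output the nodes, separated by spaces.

B J R S K E W M Y A P U C

Pre-order visits the node, then its left subtree, then its right subtree.
Visit B.
At B: go left to J.
  Visit J.
  At J: go left to R.
    Visit R.
    At R: go left to S.
      Visit S.
      At S: no left child.
      At S: go right to K.
        K is a leaf — visit K.
    At R: no right child.
  At J: go right to E.
    Visit E.
    At E: go left to W.
      Visit W.
      At W: go left to M.
        Visit M.
        At M: go left to Y.
          Y is a leaf — visit Y.
        At M: no right child.
      At W: go right to A.
        A is a leaf — visit A.
    At E: go right to P.
      Visit P.
      At P: go left to U.
        Visit U.
        At U: no left child.
        At U: go right to C.
          C is a leaf — visit C.
      At P: no right child.
At B: no right child.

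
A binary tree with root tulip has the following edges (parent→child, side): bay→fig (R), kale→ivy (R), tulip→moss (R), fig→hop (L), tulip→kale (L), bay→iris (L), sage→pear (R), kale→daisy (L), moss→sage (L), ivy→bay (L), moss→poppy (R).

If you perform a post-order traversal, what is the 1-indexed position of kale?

7

Post-order visits the left subtree, then the right subtree, then the node.
At tulip: go left to kale.
  At kale: go left to daisy.
    daisy is a leaf — visit daisy.
  At kale: go right to ivy.
    At ivy: go left to bay.
      At bay: go left to iris.
        iris is a leaf — visit iris.
      At bay: go right to fig.
        At fig: go left to hop.
          hop is a leaf — visit hop.
        At fig: no right child.
        Visit fig.
      Visit bay.
    At ivy: no right child.
    Visit ivy.
  Visit kale.
At tulip: go right to moss.
  At moss: go left to sage.
    At sage: no left child.
    At sage: go right to pear.
      pear is a leaf — visit pear.
    Visit sage.
  At moss: go right to poppy.
    poppy is a leaf — visit poppy.
  Visit moss.
Visit tulip.
Full post-order sequence: daisy, iris, hop, fig, bay, ivy, kale, pear, sage, poppy, moss, tulip.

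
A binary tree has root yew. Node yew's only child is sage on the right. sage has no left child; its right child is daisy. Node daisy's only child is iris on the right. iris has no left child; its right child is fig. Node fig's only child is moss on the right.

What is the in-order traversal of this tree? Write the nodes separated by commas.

In-order visits the left subtree, then the node, then the right subtree.
At yew: no left child.
Visit yew.
At yew: go right to sage.
  At sage: no left child.
  Visit sage.
  At sage: go right to daisy.
    At daisy: no left child.
    Visit daisy.
    At daisy: go right to iris.
      At iris: no left child.
      Visit iris.
      At iris: go right to fig.
        At fig: no left child.
        Visit fig.
        At fig: go right to moss.
          moss is a leaf — visit moss.

yew, sage, daisy, iris, fig, moss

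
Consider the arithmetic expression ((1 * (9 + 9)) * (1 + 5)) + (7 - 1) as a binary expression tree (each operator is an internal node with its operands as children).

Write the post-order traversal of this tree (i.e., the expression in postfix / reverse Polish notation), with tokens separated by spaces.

1 9 9 + * 1 5 + * 7 1 - +

Post-order on an expression tree gives postfix notation: for each operator, emit left operand, right operand, then the operator.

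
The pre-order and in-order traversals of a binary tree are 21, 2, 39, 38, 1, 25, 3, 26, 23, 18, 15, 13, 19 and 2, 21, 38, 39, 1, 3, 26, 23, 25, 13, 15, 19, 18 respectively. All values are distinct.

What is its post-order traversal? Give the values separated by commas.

2, 38, 23, 26, 3, 13, 19, 15, 18, 25, 1, 39, 21

The first element of pre-order is the root; it splits in-order into left and right subtrees.
Root 21: left subtree has 1 node {2}, right has 11 {38, 39, 1, 3, 26, 23, 25, 13, 15, 19, 18}.
  Root 39: left subtree has 1 node {38}, right has 9 {1, 3, 26, 23, 25, 13, 15, 19, 18}.
    Root 1: left subtree has 0 nodes { }, right has 8 {3, 26, 23, 25, 13, 15, 19, 18}.
      Root 25: left subtree has 3 nodes {3, 26, 23}, right has 4 {13, 15, 19, 18}.
        Root 3: left subtree has 0 nodes { }, right has 2 {26, 23}.
          Root 26: left subtree has 0 nodes { }, right has 1 {23}.
        Root 18: left subtree has 3 nodes {13, 15, 19}, right has 0 { }.
          Root 15: left subtree has 1 node {13}, right has 1 {19}.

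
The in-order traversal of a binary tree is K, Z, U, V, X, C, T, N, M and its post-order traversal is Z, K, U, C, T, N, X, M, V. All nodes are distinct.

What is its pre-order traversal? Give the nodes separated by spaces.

The last element of post-order is the root; it splits in-order into left and right subtrees.
Root V: left subtree has 3 nodes {K, Z, U}, right has 5 {X, C, T, N, M}.
  Root U: left subtree has 2 nodes {K, Z}, right has 0 { }.
    Root K: left subtree has 0 nodes { }, right has 1 {Z}.
  Root M: left subtree has 4 nodes {X, C, T, N}, right has 0 { }.
    Root X: left subtree has 0 nodes { }, right has 3 {C, T, N}.
      Root N: left subtree has 2 nodes {C, T}, right has 0 { }.
        Root T: left subtree has 1 node {C}, right has 0 { }.

V U K Z M X N T C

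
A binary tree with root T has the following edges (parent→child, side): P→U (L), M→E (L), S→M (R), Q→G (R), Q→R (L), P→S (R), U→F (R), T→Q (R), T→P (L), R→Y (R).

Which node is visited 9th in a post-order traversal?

Post-order visits the left subtree, then the right subtree, then the node.
At T: go left to P.
  At P: go left to U.
    At U: no left child.
    At U: go right to F.
      F is a leaf — visit F.
    Visit U.
  At P: go right to S.
    At S: no left child.
    At S: go right to M.
      At M: go left to E.
        E is a leaf — visit E.
      At M: no right child.
      Visit M.
    Visit S.
  Visit P.
At T: go right to Q.
  At Q: go left to R.
    At R: no left child.
    At R: go right to Y.
      Y is a leaf — visit Y.
    Visit R.
  At Q: go right to G.
    G is a leaf — visit G.
  Visit Q.
Visit T.
Full post-order sequence: F, U, E, M, S, P, Y, R, G, Q, T.

G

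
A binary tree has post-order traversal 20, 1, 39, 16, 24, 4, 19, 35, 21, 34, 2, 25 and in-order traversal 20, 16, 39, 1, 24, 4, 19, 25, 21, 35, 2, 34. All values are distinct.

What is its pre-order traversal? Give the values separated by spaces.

The last element of post-order is the root; it splits in-order into left and right subtrees.
Root 25: left subtree has 7 nodes {20, 16, 39, 1, 24, 4, 19}, right has 4 {21, 35, 2, 34}.
  Root 19: left subtree has 6 nodes {20, 16, 39, 1, 24, 4}, right has 0 { }.
    Root 4: left subtree has 5 nodes {20, 16, 39, 1, 24}, right has 0 { }.
      Root 24: left subtree has 4 nodes {20, 16, 39, 1}, right has 0 { }.
        Root 16: left subtree has 1 node {20}, right has 2 {39, 1}.
          Root 39: left subtree has 0 nodes { }, right has 1 {1}.
  Root 2: left subtree has 2 nodes {21, 35}, right has 1 {34}.
    Root 21: left subtree has 0 nodes { }, right has 1 {35}.

25 19 4 24 16 20 39 1 2 21 35 34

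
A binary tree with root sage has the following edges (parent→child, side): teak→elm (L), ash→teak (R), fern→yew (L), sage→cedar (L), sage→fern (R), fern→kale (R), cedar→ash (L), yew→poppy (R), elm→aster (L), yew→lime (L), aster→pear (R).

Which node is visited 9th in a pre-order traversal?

Pre-order visits the node, then its left subtree, then its right subtree.
Visit sage.
At sage: go left to cedar.
  Visit cedar.
  At cedar: go left to ash.
    Visit ash.
    At ash: no left child.
    At ash: go right to teak.
      Visit teak.
      At teak: go left to elm.
        Visit elm.
        At elm: go left to aster.
          Visit aster.
          At aster: no left child.
          At aster: go right to pear.
            pear is a leaf — visit pear.
        At elm: no right child.
      At teak: no right child.
  At cedar: no right child.
At sage: go right to fern.
  Visit fern.
  At fern: go left to yew.
    Visit yew.
    At yew: go left to lime.
      lime is a leaf — visit lime.
    At yew: go right to poppy.
      poppy is a leaf — visit poppy.
  At fern: go right to kale.
    kale is a leaf — visit kale.
Full pre-order sequence: sage, cedar, ash, teak, elm, aster, pear, fern, yew, lime, poppy, kale.

yew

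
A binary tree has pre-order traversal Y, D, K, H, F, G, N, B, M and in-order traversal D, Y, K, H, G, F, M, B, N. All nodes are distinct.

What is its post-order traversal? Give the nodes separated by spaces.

The first element of pre-order is the root; it splits in-order into left and right subtrees.
Root Y: left subtree has 1 node {D}, right has 7 {K, H, G, F, M, B, N}.
  Root K: left subtree has 0 nodes { }, right has 6 {H, G, F, M, B, N}.
    Root H: left subtree has 0 nodes { }, right has 5 {G, F, M, B, N}.
      Root F: left subtree has 1 node {G}, right has 3 {M, B, N}.
        Root N: left subtree has 2 nodes {M, B}, right has 0 { }.
          Root B: left subtree has 1 node {M}, right has 0 { }.

D G M B N F H K Y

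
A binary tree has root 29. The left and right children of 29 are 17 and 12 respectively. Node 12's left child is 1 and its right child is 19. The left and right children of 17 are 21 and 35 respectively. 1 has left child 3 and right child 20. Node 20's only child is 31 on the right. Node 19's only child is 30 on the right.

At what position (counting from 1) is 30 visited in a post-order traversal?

Post-order visits the left subtree, then the right subtree, then the node.
At 29: go left to 17.
  At 17: go left to 21.
    21 is a leaf — visit 21.
  At 17: go right to 35.
    35 is a leaf — visit 35.
  Visit 17.
At 29: go right to 12.
  At 12: go left to 1.
    At 1: go left to 3.
      3 is a leaf — visit 3.
    At 1: go right to 20.
      At 20: no left child.
      At 20: go right to 31.
        31 is a leaf — visit 31.
      Visit 20.
    Visit 1.
  At 12: go right to 19.
    At 19: no left child.
    At 19: go right to 30.
      30 is a leaf — visit 30.
    Visit 19.
  Visit 12.
Visit 29.
Full post-order sequence: 21, 35, 17, 3, 31, 20, 1, 30, 19, 12, 29.

8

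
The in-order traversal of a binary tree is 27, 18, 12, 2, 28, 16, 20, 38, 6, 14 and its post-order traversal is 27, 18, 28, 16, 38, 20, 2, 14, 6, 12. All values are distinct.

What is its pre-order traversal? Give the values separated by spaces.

12 18 27 6 2 20 16 28 38 14

The last element of post-order is the root; it splits in-order into left and right subtrees.
Root 12: left subtree has 2 nodes {27, 18}, right has 7 {2, 28, 16, 20, 38, 6, 14}.
  Root 18: left subtree has 1 node {27}, right has 0 { }.
  Root 6: left subtree has 5 nodes {2, 28, 16, 20, 38}, right has 1 {14}.
    Root 2: left subtree has 0 nodes { }, right has 4 {28, 16, 20, 38}.
      Root 20: left subtree has 2 nodes {28, 16}, right has 1 {38}.
        Root 16: left subtree has 1 node {28}, right has 0 { }.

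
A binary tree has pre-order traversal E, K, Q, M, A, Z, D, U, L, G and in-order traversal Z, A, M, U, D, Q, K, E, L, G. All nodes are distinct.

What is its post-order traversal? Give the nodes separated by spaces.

The first element of pre-order is the root; it splits in-order into left and right subtrees.
Root E: left subtree has 7 nodes {Z, A, M, U, D, Q, K}, right has 2 {L, G}.
  Root K: left subtree has 6 nodes {Z, A, M, U, D, Q}, right has 0 { }.
    Root Q: left subtree has 5 nodes {Z, A, M, U, D}, right has 0 { }.
      Root M: left subtree has 2 nodes {Z, A}, right has 2 {U, D}.
        Root A: left subtree has 1 node {Z}, right has 0 { }.
        Root D: left subtree has 1 node {U}, right has 0 { }.
  Root L: left subtree has 0 nodes { }, right has 1 {G}.

Z A U D M Q K G L E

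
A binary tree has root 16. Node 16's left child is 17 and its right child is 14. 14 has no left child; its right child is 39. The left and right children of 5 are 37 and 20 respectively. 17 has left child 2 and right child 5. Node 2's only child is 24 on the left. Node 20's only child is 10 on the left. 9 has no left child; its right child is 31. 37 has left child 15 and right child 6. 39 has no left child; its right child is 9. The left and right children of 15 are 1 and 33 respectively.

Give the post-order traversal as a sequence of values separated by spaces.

24 2 1 33 15 6 37 10 20 5 17 31 9 39 14 16

Post-order visits the left subtree, then the right subtree, then the node.
At 16: go left to 17.
  At 17: go left to 2.
    At 2: go left to 24.
      24 is a leaf — visit 24.
    At 2: no right child.
    Visit 2.
  At 17: go right to 5.
    At 5: go left to 37.
      At 37: go left to 15.
        At 15: go left to 1.
          1 is a leaf — visit 1.
        At 15: go right to 33.
          33 is a leaf — visit 33.
        Visit 15.
      At 37: go right to 6.
        6 is a leaf — visit 6.
      Visit 37.
    At 5: go right to 20.
      At 20: go left to 10.
        10 is a leaf — visit 10.
      At 20: no right child.
      Visit 20.
    Visit 5.
  Visit 17.
At 16: go right to 14.
  At 14: no left child.
  At 14: go right to 39.
    At 39: no left child.
    At 39: go right to 9.
      At 9: no left child.
      At 9: go right to 31.
        31 is a leaf — visit 31.
      Visit 9.
    Visit 39.
  Visit 14.
Visit 16.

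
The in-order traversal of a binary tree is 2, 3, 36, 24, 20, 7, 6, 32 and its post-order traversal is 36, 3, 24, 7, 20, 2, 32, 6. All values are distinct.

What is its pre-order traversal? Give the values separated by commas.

6, 2, 20, 24, 3, 36, 7, 32

The last element of post-order is the root; it splits in-order into left and right subtrees.
Root 6: left subtree has 6 nodes {2, 3, 36, 24, 20, 7}, right has 1 {32}.
  Root 2: left subtree has 0 nodes { }, right has 5 {3, 36, 24, 20, 7}.
    Root 20: left subtree has 3 nodes {3, 36, 24}, right has 1 {7}.
      Root 24: left subtree has 2 nodes {3, 36}, right has 0 { }.
        Root 3: left subtree has 0 nodes { }, right has 1 {36}.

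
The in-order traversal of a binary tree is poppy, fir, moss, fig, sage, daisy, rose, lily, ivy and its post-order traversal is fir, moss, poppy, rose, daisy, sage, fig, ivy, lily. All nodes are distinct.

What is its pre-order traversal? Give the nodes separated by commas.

lily, fig, poppy, moss, fir, sage, daisy, rose, ivy

The last element of post-order is the root; it splits in-order into left and right subtrees.
Root lily: left subtree has 7 nodes {poppy, fir, moss, fig, sage, daisy, rose}, right has 1 {ivy}.
  Root fig: left subtree has 3 nodes {poppy, fir, moss}, right has 3 {sage, daisy, rose}.
    Root poppy: left subtree has 0 nodes { }, right has 2 {fir, moss}.
      Root moss: left subtree has 1 node {fir}, right has 0 { }.
    Root sage: left subtree has 0 nodes { }, right has 2 {daisy, rose}.
      Root daisy: left subtree has 0 nodes { }, right has 1 {rose}.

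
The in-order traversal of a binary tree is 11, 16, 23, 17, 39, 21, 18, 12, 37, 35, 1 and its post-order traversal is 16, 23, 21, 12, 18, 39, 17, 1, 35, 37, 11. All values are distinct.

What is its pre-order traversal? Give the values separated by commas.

The last element of post-order is the root; it splits in-order into left and right subtrees.
Root 11: left subtree has 0 nodes { }, right has 10 {16, 23, 17, 39, 21, 18, 12, 37, 35, 1}.
  Root 37: left subtree has 7 nodes {16, 23, 17, 39, 21, 18, 12}, right has 2 {35, 1}.
    Root 17: left subtree has 2 nodes {16, 23}, right has 4 {39, 21, 18, 12}.
      Root 23: left subtree has 1 node {16}, right has 0 { }.
      Root 39: left subtree has 0 nodes { }, right has 3 {21, 18, 12}.
        Root 18: left subtree has 1 node {21}, right has 1 {12}.
    Root 35: left subtree has 0 nodes { }, right has 1 {1}.

11, 37, 17, 23, 16, 39, 18, 21, 12, 35, 1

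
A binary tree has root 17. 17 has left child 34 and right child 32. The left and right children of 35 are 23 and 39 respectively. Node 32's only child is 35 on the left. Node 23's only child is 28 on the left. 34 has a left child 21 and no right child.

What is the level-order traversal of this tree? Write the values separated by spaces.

Level-order visits nodes level by level from the root, left to right within each level.
Level 0: 17
Level 1: 34, 32
Level 2: 21, 35
Level 3: 23, 39
Level 4: 28

17 34 32 21 35 23 39 28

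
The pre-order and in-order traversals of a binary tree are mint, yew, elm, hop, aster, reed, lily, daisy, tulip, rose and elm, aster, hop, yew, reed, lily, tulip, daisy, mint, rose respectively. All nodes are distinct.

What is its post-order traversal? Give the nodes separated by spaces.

The first element of pre-order is the root; it splits in-order into left and right subtrees.
Root mint: left subtree has 8 nodes {elm, aster, hop, yew, reed, lily, tulip, daisy}, right has 1 {rose}.
  Root yew: left subtree has 3 nodes {elm, aster, hop}, right has 4 {reed, lily, tulip, daisy}.
    Root elm: left subtree has 0 nodes { }, right has 2 {aster, hop}.
      Root hop: left subtree has 1 node {aster}, right has 0 { }.
    Root reed: left subtree has 0 nodes { }, right has 3 {lily, tulip, daisy}.
      Root lily: left subtree has 0 nodes { }, right has 2 {tulip, daisy}.
        Root daisy: left subtree has 1 node {tulip}, right has 0 { }.

aster hop elm tulip daisy lily reed yew rose mint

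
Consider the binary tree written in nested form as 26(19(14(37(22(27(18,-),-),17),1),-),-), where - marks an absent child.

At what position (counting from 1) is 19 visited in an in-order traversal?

In-order visits the left subtree, then the node, then the right subtree.
At 26: go left to 19.
  At 19: go left to 14.
    At 14: go left to 37.
      At 37: go left to 22.
        At 22: go left to 27.
          At 27: go left to 18.
            18 is a leaf — visit 18.
          Visit 27.
          At 27: no right child.
        Visit 22.
        At 22: no right child.
      Visit 37.
      At 37: go right to 17.
        17 is a leaf — visit 17.
    Visit 14.
    At 14: go right to 1.
      1 is a leaf — visit 1.
  Visit 19.
  At 19: no right child.
Visit 26.
At 26: no right child.
Full in-order sequence: 18, 27, 22, 37, 17, 14, 1, 19, 26.

8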